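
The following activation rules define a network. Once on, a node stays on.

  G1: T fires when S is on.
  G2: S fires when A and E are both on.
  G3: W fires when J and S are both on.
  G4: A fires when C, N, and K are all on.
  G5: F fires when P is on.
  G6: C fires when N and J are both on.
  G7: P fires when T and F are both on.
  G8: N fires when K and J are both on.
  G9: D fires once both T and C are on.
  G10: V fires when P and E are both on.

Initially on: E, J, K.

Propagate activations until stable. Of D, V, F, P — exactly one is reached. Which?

G8: K and J on → N on.
N and J are on, so C fires (G6).
C, N, and K are on, so A fires (G4).
G2: A and E on → S on.
G1: S on → T on.
T and C are on, so D fires (G9).
F would need P (G5), but P never turns on. P would need T and F (G7), but F never turns on. V would need P and E (G10), but P never turns on.

D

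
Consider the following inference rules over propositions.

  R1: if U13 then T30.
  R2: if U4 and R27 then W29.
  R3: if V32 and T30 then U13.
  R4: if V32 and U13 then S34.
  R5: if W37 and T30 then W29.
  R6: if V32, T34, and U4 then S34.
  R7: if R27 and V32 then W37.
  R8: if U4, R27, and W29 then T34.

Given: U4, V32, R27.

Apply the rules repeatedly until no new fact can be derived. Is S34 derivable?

U4 and R27 hold, so W29 follows (R2).
From U4, R27, and W29, R8 gives T34.
From V32, T34, and U4, R6 gives S34.

Yes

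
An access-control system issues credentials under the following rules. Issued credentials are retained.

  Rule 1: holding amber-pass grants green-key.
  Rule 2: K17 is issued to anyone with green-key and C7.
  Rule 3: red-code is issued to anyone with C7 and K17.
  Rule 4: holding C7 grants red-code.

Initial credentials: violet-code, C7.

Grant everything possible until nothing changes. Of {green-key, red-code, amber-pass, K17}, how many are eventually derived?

1

Holding C7 grants red-code (Rule 4).
green-key would need amber-pass (Rule 1), but amber-pass is never granted.
red-code: reached.
No rule produces amber-pass, and it is not given.
K17 would need green-key and C7 (Rule 2), but green-key is never granted.
Reached: red-code — 1 of the 4.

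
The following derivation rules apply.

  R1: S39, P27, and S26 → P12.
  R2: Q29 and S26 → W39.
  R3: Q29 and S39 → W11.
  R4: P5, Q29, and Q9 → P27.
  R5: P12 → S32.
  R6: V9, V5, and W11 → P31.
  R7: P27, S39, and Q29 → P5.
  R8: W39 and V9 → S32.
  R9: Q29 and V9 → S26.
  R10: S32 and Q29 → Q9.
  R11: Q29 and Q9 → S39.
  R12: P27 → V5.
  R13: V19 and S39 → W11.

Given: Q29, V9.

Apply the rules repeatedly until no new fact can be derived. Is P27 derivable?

P27 would need P5, Q29, and Q9 (R4), but P5 is never established.

No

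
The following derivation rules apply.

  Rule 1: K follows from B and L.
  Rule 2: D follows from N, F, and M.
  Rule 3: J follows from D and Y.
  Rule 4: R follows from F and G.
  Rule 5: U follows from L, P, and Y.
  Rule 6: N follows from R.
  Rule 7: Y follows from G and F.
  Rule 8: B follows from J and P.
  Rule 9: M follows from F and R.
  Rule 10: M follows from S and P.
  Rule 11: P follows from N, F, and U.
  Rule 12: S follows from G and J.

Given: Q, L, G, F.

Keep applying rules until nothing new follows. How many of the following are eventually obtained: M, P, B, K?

1

From F and G, Rule 4 gives R.
From F and R, Rule 9 gives M.
M: reached.
P would need N, F, and U (Rule 11), but U is never established.
B would need J and P (Rule 8), but P is never established.
K would need B and L (Rule 1), but B is never established.
Reached: M — 1 of the 4.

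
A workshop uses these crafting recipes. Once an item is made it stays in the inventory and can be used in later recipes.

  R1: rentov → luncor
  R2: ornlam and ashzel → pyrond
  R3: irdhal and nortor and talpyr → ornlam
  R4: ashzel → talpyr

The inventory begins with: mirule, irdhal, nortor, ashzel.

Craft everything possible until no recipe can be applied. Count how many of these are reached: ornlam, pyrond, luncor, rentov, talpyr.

Using R4, ashzel makes talpyr.
irdhal and nortor and talpyr → ornlam (R3).
Using R2, ornlam and ashzel make pyrond.
ornlam: reached.
pyrond: reached.
luncor would need rentov (R1), but rentov is never obtained.
No rule produces rentov, and it is not given.
talpyr: reached.
Reached: ornlam, pyrond, and talpyr — 3 of the 5.

3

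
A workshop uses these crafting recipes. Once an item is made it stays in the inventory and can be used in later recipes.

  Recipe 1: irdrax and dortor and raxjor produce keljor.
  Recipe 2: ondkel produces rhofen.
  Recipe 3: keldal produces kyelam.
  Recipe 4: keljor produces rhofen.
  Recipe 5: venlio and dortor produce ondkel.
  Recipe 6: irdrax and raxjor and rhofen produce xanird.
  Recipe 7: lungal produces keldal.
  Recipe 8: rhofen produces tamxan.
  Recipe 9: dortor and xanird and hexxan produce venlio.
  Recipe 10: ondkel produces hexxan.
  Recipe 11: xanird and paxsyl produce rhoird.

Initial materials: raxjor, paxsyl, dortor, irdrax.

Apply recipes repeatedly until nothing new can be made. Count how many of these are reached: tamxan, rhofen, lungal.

2

Using Recipe 1, irdrax, dortor, and raxjor make keljor.
Using Recipe 4, keljor makes rhofen.
rhofen → tamxan (Recipe 8).
tamxan: reached.
rhofen: reached.
No rule produces lungal, and it is not given.
Reached: tamxan and rhofen — 2 of the 3.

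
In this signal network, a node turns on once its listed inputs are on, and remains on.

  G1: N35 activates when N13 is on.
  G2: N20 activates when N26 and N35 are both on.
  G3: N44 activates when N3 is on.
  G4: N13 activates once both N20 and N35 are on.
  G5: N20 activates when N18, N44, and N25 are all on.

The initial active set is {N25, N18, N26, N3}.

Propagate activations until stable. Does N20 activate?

Yes

G3: N3 on → N44 on.
N18, N44, and N25 are on, so N20 activates (G5).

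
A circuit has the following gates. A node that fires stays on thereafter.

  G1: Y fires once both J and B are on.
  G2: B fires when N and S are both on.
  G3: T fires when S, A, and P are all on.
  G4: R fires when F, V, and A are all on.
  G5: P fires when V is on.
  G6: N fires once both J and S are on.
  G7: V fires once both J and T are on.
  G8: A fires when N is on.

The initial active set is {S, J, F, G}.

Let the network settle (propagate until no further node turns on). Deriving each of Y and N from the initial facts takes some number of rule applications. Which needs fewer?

N: G6: J and S on → N on. [1 rule application]
Y: G6: J and S on → N on. N and S are on, so B fires (G2). J and B are on, so Y fires (G1). [3 rule applications]
N needs fewer.

N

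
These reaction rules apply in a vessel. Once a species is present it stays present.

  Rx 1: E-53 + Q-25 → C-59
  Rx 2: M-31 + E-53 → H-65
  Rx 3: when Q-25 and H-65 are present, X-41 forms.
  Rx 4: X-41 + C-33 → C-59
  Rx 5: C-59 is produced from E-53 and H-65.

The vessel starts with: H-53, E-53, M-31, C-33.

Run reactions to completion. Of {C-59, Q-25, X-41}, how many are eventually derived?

1

M-31 and E-53 present → H-65 forms (Rx 2).
E-53 and H-65 present → C-59 forms (Rx 5).
C-59: reached.
No rule produces Q-25, and it is not given.
X-41 would need Q-25 and H-65 (Rx 3), but Q-25 never forms.
Reached: C-59 — 1 of the 3.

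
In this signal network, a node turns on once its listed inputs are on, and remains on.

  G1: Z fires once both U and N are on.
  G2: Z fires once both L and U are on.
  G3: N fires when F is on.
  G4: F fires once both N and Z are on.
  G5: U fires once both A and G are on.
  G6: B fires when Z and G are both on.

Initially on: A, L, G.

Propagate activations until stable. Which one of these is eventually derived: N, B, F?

B

G5: A and G on → U on.
L and U are on, so Z fires (G2).
Z and G are on, so B fires (G6).
F would need N and Z (G4), but N never turns on. N would need F (G3), but F never turns on.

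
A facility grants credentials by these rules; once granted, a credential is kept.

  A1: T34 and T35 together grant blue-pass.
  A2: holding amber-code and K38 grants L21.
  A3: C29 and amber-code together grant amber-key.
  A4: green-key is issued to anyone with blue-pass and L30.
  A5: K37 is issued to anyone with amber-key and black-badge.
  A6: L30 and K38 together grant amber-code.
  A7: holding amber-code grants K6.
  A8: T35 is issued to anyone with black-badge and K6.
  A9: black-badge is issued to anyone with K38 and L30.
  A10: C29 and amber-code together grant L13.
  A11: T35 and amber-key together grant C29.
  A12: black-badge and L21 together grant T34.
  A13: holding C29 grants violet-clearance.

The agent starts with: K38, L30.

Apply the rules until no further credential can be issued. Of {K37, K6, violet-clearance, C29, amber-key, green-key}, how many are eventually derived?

2

Holding K38 and L30 grants black-badge (A9).
Holding L30 and K38 grants amber-code (A6).
Holding amber-code grants K6 (A7).
Holding amber-code and K38 grants L21 (A2).
Holding black-badge and L21 grants T34 (A12).
Holding black-badge and K6 grants T35 (A8).
Holding T34 and T35 grants blue-pass (A1).
Holding blue-pass and L30 grants green-key (A4).
K37 would need amber-key and black-badge (A5), but amber-key is never granted.
K6: reached.
violet-clearance would need C29 (A13), but C29 is never granted.
C29 would need T35 and amber-key (A11), but amber-key is never granted.
amber-key would need C29 and amber-code (A3), but C29 is never granted.
green-key: reached.
Reached: K6 and green-key — 2 of the 6.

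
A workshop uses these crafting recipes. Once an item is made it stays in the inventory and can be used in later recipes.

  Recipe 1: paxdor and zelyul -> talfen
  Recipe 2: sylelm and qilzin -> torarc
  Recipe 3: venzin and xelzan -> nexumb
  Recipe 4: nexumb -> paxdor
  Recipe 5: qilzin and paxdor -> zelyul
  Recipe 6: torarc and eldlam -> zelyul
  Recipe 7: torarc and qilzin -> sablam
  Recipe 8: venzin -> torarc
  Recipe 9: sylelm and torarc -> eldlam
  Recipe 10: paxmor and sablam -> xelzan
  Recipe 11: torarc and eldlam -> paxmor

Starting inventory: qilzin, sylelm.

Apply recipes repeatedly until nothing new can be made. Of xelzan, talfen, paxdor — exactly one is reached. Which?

sylelm and qilzin -> torarc (Recipe 2).
torarc and qilzin -> sablam (Recipe 7).
sylelm and torarc -> eldlam (Recipe 9).
torarc and eldlam -> paxmor (Recipe 11).
Using Recipe 10, paxmor and sablam make xelzan.
talfen would need paxdor and zelyul (Recipe 1), but paxdor is never obtained. paxdor would need nexumb (Recipe 4), but nexumb is never obtained.

xelzan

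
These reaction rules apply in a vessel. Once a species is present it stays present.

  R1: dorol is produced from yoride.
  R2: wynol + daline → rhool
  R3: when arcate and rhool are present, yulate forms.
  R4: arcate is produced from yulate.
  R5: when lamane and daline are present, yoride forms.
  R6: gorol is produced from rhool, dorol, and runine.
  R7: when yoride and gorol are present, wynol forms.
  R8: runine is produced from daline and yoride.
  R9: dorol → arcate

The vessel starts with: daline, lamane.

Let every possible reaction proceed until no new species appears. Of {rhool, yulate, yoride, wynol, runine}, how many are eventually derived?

lamane and daline present → yoride forms (R5).
daline and yoride present → runine forms (R8).
rhool would need wynol and daline (R2), but wynol never forms.
yulate would need arcate and rhool (R3), but rhool never forms.
yoride: reached.
wynol would need yoride and gorol (R7), but gorol never forms.
runine: reached.
Reached: yoride and runine — 2 of the 5.

2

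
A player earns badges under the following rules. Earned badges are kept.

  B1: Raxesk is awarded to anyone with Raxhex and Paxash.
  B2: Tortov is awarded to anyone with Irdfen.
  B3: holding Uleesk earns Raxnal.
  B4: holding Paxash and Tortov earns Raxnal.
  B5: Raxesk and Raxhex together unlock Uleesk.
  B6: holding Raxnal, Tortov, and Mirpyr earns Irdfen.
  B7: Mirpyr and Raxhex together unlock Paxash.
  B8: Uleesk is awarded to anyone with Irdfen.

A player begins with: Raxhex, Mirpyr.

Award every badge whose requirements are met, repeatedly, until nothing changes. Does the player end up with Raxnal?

Yes

With Mirpyr and Raxhex, Paxash is earned (B7).
With Raxhex and Paxash, Raxesk is earned (B1).
With Raxesk and Raxhex, Uleesk is earned (B5).
With Uleesk, Raxnal is earned (B3).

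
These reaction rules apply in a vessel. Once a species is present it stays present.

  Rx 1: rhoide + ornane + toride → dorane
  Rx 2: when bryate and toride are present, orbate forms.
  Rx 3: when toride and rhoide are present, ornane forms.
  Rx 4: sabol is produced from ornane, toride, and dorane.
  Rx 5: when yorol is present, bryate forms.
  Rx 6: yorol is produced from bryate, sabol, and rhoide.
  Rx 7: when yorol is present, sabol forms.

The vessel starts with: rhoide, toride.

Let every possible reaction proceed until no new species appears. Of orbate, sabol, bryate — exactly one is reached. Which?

sabol

toride and rhoide present → ornane forms (Rx 3).
rhoide, ornane, and toride present → dorane forms (Rx 1).
ornane, toride, and dorane present → sabol forms (Rx 4).
bryate would need yorol (Rx 5), but yorol never forms. orbate would need bryate and toride (Rx 2), but bryate never forms.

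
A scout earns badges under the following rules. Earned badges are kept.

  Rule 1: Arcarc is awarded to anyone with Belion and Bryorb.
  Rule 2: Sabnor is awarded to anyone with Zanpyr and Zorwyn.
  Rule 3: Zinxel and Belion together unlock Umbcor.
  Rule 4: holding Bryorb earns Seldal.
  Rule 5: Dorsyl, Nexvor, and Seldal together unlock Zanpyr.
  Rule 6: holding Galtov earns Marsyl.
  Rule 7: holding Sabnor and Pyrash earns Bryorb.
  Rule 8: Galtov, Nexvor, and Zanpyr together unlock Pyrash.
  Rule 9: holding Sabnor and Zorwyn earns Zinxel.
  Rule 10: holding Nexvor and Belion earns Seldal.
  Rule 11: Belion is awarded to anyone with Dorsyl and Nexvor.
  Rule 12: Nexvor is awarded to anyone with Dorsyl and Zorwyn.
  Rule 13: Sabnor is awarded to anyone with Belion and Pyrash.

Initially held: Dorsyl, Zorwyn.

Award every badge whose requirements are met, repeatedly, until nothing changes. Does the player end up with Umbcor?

Yes

With Dorsyl and Zorwyn, Nexvor is earned (Rule 12).
With Dorsyl and Nexvor, Belion is earned (Rule 11).
With Nexvor and Belion, Seldal is earned (Rule 10).
With Dorsyl, Nexvor, and Seldal, Zanpyr is earned (Rule 5).
With Zanpyr and Zorwyn, Sabnor is earned (Rule 2).
With Sabnor and Zorwyn, Zinxel is earned (Rule 9).
With Zinxel and Belion, Umbcor is earned (Rule 3).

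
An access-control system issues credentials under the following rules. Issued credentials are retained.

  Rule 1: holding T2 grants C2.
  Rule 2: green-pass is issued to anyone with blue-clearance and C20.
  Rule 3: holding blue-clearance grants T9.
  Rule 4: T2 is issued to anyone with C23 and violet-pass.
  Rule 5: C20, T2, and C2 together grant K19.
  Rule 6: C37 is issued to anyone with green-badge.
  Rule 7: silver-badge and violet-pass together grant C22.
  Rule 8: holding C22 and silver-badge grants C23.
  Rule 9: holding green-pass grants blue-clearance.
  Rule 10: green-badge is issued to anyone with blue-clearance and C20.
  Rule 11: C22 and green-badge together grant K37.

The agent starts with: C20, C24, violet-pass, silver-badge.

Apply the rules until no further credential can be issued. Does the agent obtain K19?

Yes

Holding silver-badge and violet-pass grants C22 (Rule 7).
Holding C22 and silver-badge grants C23 (Rule 8).
Holding C23 and violet-pass grants T2 (Rule 4).
Holding T2 grants C2 (Rule 1).
Holding C20, T2, and C2 grants K19 (Rule 5).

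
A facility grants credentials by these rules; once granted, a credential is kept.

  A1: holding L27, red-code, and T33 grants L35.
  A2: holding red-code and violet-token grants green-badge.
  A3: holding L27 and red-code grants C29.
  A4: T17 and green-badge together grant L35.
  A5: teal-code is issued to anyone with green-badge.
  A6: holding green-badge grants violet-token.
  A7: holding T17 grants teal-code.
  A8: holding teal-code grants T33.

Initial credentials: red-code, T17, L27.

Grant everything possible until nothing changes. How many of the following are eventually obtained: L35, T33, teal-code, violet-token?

3

Holding T17 grants teal-code (A7).
Holding teal-code grants T33 (A8).
Holding L27, red-code, and T33 grants L35 (A1).
L35: reached.
T33: reached.
teal-code: reached.
violet-token would need green-badge (A6), but green-badge is never granted.
Reached: L35, T33, and teal-code — 3 of the 4.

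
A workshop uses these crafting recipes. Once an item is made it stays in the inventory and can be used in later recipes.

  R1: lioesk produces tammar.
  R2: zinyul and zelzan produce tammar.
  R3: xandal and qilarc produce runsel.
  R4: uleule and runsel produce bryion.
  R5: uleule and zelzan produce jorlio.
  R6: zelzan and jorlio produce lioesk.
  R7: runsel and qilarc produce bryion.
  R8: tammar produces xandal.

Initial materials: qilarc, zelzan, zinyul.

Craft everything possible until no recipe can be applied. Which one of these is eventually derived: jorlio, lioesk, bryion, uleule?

Using R2, zinyul and zelzan make tammar.
Using R8, tammar makes xandal.
xandal and qilarc → runsel (R3).
runsel and qilarc → bryion (R7).
No rule produces uleule, and it is not given. jorlio would need uleule and zelzan (R5), but uleule is never obtained. lioesk would need zelzan and jorlio (R6), but jorlio is never obtained.

bryion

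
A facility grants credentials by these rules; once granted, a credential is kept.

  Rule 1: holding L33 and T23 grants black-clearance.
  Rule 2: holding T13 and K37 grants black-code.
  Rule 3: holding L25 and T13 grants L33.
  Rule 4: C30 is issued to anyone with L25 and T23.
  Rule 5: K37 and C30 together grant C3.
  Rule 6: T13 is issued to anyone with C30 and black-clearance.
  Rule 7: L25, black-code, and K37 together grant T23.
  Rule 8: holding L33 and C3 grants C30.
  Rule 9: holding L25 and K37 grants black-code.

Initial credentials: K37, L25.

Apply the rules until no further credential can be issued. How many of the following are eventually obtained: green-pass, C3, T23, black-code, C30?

Holding L25 and K37 grants black-code (Rule 9).
Holding L25, black-code, and K37 grants T23 (Rule 7).
Holding L25 and T23 grants C30 (Rule 4).
Holding K37 and C30 grants C3 (Rule 5).
No rule produces green-pass, and it is not given.
C3: reached.
T23: reached.
black-code: reached.
C30: reached.
Reached: C3, T23, black-code, and C30 — 4 of the 5.

4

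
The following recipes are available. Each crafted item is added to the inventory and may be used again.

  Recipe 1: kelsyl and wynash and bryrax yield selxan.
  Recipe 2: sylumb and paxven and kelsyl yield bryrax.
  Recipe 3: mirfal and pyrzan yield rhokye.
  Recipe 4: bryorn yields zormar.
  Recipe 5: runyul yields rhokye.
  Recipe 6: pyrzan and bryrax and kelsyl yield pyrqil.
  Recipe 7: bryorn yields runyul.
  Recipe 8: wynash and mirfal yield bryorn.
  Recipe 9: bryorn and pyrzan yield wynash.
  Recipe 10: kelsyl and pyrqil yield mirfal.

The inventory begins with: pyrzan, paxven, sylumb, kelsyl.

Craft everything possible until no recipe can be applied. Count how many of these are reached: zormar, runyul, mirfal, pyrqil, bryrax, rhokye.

4

sylumb and paxven and kelsyl → bryrax (Recipe 2).
pyrzan and bryrax and kelsyl → pyrqil (Recipe 6).
Using Recipe 10, kelsyl and pyrqil make mirfal.
Using Recipe 3, mirfal and pyrzan make rhokye.
zormar would need bryorn (Recipe 4), but bryorn is never obtained.
runyul would need bryorn (Recipe 7), but bryorn is never obtained.
mirfal: reached.
pyrqil: reached.
bryrax: reached.
rhokye: reached.
Reached: mirfal, pyrqil, bryrax, and rhokye — 4 of the 6.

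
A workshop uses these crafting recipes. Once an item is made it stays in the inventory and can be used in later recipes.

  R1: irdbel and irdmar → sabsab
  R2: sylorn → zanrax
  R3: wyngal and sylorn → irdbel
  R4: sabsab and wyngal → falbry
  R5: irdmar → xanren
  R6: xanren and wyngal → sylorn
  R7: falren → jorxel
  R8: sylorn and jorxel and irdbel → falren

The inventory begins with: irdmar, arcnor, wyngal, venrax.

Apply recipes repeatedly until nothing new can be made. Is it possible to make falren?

No

falren would need sylorn, jorxel, and irdbel (R8), but jorxel is never obtained.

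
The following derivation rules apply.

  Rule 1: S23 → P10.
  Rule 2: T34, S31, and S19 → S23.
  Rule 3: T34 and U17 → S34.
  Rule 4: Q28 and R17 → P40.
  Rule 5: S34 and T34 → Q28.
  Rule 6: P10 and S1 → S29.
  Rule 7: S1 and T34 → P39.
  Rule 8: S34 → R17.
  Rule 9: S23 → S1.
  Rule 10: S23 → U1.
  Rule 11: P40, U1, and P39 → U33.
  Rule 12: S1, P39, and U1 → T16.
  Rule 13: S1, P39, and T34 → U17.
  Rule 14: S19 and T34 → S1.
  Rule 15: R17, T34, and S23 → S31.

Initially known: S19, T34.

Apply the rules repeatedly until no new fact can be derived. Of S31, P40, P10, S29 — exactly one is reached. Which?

P40

From S19 and T34, Rule 14 gives S1.
From S1 and T34, Rule 7 gives P39.
S1, P39, and T34 hold, so U17 follows (Rule 13).
From T34 and U17, Rule 3 gives S34.
S34 and T34 hold, so Q28 follows (Rule 5).
S34 holds, so R17 follows (Rule 8).
From Q28 and R17, Rule 4 gives P40.
S29 would need P10 and S1 (Rule 6), but P10 is never established. S31 would need R17, T34, and S23 (Rule 15), but S23 is never established. P10 would need S23 (Rule 1), but S23 is never established.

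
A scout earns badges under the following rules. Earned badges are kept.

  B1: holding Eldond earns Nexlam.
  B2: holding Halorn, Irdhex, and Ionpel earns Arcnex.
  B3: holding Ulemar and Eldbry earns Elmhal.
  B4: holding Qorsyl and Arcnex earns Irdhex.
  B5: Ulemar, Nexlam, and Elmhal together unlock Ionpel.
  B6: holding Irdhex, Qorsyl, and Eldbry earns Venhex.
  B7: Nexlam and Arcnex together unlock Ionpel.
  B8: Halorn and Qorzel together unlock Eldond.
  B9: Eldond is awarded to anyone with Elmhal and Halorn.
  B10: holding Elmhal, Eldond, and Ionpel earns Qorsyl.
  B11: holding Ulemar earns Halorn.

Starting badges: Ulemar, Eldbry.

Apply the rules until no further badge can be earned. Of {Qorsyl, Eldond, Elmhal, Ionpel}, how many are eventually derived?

4

With Ulemar, Halorn is earned (B11).
With Ulemar and Eldbry, Elmhal is earned (B3).
With Elmhal and Halorn, Eldond is earned (B9).
With Eldond, Nexlam is earned (B1).
With Ulemar, Nexlam, and Elmhal, Ionpel is earned (B5).
With Elmhal, Eldond, and Ionpel, Qorsyl is earned (B10).
Qorsyl: reached.
Eldond: reached.
Elmhal: reached.
Ionpel: reached.
All 4 are reached.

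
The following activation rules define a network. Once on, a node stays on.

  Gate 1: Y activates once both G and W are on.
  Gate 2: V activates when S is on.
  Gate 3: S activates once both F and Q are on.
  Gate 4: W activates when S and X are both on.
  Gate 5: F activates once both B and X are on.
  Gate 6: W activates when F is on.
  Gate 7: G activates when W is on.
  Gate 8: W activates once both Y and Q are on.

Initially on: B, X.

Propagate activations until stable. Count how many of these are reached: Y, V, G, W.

B and X are on, so F activates (Gate 5).
F is on, so W activates (Gate 6).
W is on, so G activates (Gate 7).
Gate 1: G and W on → Y on.
Y: reached.
V would need S (Gate 2), but S never turns on.
G: reached.
W: reached.
Reached: Y, G, and W — 3 of the 4.

3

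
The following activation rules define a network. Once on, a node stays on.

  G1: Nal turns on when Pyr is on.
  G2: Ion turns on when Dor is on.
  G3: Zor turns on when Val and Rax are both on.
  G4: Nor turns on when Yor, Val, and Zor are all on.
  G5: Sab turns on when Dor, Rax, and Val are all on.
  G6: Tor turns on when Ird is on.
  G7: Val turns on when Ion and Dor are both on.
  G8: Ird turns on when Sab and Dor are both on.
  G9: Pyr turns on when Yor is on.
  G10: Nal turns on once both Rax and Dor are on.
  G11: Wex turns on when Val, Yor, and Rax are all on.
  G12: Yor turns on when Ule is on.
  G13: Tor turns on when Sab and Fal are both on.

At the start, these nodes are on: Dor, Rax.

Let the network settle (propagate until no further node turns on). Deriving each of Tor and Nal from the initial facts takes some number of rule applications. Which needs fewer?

Nal

Nal: G10: Rax and Dor on → Nal on. [1 rule application]
Tor: G2: Dor on → Ion on. Ion and Dor are on, so Val turns on (G7). Dor, Rax, and Val are on, so Sab turns on (G5). Sab and Dor are on, so Ird turns on (G8). G6: Ird on → Tor on. [5 rule applications]
Nal needs fewer.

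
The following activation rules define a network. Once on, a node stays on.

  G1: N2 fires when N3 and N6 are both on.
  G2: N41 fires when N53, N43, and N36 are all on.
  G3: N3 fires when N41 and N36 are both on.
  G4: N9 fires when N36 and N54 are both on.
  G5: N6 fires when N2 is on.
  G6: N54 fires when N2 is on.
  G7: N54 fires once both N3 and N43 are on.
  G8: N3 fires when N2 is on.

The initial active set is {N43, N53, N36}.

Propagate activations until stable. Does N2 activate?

N2 would need N3 and N6 (G1), but N6 never turns on.

No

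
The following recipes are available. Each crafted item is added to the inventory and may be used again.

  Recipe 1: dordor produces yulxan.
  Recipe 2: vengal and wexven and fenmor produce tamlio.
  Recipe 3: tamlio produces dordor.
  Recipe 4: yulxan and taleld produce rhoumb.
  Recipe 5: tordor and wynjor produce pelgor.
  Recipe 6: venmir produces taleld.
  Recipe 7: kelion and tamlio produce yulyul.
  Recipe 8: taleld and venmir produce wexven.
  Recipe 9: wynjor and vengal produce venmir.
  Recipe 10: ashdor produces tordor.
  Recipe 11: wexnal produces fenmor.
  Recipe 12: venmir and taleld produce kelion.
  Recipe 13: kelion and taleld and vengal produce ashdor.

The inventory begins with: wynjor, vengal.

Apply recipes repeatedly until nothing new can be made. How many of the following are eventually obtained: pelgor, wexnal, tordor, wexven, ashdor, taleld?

5

Using Recipe 9, wynjor and vengal make venmir.
Using Recipe 6, venmir makes taleld.
Using Recipe 12, venmir and taleld make kelion.
Using Recipe 8, taleld and venmir make wexven.
kelion and taleld and vengal → ashdor (Recipe 13).
Using Recipe 10, ashdor makes tordor.
Using Recipe 5, tordor and wynjor make pelgor.
pelgor: reached.
No rule produces wexnal, and it is not given.
tordor: reached.
wexven: reached.
ashdor: reached.
taleld: reached.
Reached: pelgor, tordor, wexven, ashdor, and taleld — 5 of the 6.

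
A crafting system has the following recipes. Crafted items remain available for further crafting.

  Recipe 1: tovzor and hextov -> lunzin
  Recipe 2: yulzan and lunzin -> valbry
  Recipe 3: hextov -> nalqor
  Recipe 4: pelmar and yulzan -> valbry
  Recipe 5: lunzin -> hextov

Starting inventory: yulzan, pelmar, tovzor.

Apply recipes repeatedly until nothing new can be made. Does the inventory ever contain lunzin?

lunzin would need tovzor and hextov (Recipe 1), but hextov is never obtained.

No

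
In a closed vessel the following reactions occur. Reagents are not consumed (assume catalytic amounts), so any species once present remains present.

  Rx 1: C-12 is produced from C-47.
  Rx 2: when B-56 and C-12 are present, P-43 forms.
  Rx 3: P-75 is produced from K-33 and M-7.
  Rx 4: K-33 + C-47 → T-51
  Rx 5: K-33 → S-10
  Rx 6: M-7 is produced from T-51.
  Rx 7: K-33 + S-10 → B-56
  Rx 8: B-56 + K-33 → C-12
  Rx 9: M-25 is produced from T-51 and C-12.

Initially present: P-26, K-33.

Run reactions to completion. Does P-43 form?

K-33 present → S-10 forms (Rx 5).
K-33 and S-10 present → B-56 forms (Rx 7).
B-56 and K-33 present → C-12 forms (Rx 8).
B-56 and C-12 present → P-43 forms (Rx 2).

Yes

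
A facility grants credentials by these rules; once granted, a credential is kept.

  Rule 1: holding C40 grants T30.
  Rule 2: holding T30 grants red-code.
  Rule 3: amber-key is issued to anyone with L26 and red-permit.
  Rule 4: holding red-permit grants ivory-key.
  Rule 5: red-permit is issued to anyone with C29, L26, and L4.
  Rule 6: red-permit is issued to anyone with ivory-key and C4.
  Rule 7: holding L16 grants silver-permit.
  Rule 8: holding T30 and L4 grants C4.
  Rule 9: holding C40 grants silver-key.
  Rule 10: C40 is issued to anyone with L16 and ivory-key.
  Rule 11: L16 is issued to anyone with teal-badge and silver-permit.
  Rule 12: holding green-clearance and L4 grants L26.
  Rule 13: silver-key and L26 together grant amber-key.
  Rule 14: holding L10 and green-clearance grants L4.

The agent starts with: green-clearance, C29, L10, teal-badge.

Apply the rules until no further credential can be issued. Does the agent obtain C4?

No

C4 would need T30 and L4 (Rule 8), but T30 is never granted.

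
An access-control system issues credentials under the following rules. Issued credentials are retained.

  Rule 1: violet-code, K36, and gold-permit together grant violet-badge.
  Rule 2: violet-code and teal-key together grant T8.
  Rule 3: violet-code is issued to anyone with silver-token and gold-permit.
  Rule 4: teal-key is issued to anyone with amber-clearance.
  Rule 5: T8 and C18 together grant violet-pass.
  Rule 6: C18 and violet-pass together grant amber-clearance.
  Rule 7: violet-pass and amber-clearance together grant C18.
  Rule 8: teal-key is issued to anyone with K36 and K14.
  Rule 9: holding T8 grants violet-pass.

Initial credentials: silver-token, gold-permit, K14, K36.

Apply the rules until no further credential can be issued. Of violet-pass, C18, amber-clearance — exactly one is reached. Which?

Holding K36 and K14 grants teal-key (Rule 8).
Holding silver-token and gold-permit grants violet-code (Rule 3).
Holding violet-code and teal-key grants T8 (Rule 2).
Holding T8 grants violet-pass (Rule 9).
C18 would need violet-pass and amber-clearance (Rule 7), but amber-clearance is never granted. amber-clearance would need C18 and violet-pass (Rule 6), but C18 is never granted.

violet-pass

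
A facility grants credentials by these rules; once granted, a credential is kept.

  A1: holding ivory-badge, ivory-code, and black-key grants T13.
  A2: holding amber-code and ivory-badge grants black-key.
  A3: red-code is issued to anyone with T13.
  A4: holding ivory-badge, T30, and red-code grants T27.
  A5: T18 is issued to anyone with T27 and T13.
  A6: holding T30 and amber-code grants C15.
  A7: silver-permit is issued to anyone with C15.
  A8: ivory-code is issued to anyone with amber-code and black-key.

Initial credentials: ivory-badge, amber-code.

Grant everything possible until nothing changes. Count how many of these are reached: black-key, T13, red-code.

3

Holding amber-code and ivory-badge grants black-key (A2).
Holding amber-code and black-key grants ivory-code (A8).
Holding ivory-badge, ivory-code, and black-key grants T13 (A1).
Holding T13 grants red-code (A3).
black-key: reached.
T13: reached.
red-code: reached.
All 3 are reached.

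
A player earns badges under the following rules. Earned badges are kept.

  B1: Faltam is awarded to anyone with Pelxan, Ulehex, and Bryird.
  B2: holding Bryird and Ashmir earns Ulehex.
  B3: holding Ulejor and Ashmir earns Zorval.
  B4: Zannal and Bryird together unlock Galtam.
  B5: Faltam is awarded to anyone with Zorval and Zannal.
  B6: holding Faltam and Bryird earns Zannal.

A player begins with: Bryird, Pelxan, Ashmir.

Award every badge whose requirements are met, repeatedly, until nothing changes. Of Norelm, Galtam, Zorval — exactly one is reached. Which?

With Bryird and Ashmir, Ulehex is earned (B2).
With Pelxan, Ulehex, and Bryird, Faltam is earned (B1).
With Faltam and Bryird, Zannal is earned (B6).
With Zannal and Bryird, Galtam is earned (B4).
Zorval would need Ulejor and Ashmir (B3), but Ulejor is never earned. No rule produces Norelm, and it is not given.

Galtam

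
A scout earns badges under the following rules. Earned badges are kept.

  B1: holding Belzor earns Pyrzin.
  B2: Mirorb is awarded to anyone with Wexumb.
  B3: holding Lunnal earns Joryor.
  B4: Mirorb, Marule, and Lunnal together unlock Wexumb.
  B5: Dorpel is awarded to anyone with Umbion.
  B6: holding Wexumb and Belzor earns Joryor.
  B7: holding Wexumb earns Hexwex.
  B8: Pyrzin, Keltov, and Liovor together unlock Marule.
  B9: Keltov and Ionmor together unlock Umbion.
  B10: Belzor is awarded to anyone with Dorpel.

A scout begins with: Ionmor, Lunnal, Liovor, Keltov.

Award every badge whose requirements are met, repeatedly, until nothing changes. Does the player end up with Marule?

With Keltov and Ionmor, Umbion is earned (B9).
With Umbion, Dorpel is earned (B5).
With Dorpel, Belzor is earned (B10).
With Belzor, Pyrzin is earned (B1).
With Pyrzin, Keltov, and Liovor, Marule is earned (B8).

Yes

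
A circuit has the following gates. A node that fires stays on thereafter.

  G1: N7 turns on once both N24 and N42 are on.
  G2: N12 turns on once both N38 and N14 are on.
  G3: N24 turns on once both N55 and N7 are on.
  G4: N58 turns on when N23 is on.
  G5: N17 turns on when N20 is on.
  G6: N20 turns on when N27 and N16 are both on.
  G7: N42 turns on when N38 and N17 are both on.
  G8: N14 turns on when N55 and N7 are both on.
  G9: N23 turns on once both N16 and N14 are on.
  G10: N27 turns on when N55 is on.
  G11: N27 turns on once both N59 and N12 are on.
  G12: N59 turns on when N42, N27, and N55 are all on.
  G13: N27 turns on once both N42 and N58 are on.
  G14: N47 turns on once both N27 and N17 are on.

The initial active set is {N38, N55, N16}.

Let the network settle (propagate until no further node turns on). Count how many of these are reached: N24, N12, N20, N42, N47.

3

N55 is on, so N27 turns on (G10).
N27 and N16 are on, so N20 turns on (G6).
G5: N20 on → N17 on.
G7: N38 and N17 on → N42 on.
G14: N27 and N17 on → N47 on.
N24 would need N55 and N7 (G3), but N7 never turns on.
N12 would need N38 and N14 (G2), but N14 never turns on.
N20: reached.
N42: reached.
N47: reached.
Reached: N20, N42, and N47 — 3 of the 5.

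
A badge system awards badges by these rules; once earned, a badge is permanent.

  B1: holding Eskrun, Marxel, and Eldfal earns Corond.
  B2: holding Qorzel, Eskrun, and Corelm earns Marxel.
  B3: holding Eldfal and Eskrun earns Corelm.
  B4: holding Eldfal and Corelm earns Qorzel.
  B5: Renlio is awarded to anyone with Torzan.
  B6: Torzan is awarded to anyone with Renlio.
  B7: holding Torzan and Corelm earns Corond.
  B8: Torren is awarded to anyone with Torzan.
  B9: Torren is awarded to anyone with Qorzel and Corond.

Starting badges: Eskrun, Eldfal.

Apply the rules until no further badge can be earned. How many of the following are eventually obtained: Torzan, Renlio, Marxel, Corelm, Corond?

With Eldfal and Eskrun, Corelm is earned (B3).
With Eldfal and Corelm, Qorzel is earned (B4).
With Qorzel, Eskrun, and Corelm, Marxel is earned (B2).
With Eskrun, Marxel, and Eldfal, Corond is earned (B1).
Torzan would need Renlio (B6), but Renlio is never earned.
Renlio would need Torzan (B5), but Torzan is never earned.
Marxel: reached.
Corelm: reached.
Corond: reached.
Reached: Marxel, Corelm, and Corond — 3 of the 5.

3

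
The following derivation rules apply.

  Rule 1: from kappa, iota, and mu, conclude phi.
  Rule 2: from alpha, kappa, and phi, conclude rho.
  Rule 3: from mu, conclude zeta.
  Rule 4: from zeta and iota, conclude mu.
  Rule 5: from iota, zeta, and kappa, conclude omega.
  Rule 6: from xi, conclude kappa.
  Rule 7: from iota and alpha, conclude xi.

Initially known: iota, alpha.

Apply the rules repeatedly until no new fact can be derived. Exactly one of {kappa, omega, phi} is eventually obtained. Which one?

iota and alpha hold, so xi follows (Rule 7).
xi holds, so kappa follows (Rule 6).
omega would need iota, zeta, and kappa (Rule 5), but zeta is never established. phi would need kappa, iota, and mu (Rule 1), but mu is never established.

kappa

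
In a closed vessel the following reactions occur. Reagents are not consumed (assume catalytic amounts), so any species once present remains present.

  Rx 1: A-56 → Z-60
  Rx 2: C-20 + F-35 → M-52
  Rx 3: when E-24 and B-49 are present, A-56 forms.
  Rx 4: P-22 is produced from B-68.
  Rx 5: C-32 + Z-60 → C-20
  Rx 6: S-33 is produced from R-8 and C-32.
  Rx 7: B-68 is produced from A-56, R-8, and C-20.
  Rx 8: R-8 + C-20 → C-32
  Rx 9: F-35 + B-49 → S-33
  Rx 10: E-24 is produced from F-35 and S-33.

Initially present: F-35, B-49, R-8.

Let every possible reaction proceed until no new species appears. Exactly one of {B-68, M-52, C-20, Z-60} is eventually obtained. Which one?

Z-60

F-35 and B-49 present → S-33 forms (Rx 9).
F-35 and S-33 present → E-24 forms (Rx 10).
E-24 and B-49 present → A-56 forms (Rx 3).
A-56 present → Z-60 forms (Rx 1).
M-52 would need C-20 and F-35 (Rx 2), but C-20 never forms. B-68 would need A-56, R-8, and C-20 (Rx 7), but C-20 never forms. C-20 would need C-32 and Z-60 (Rx 5), but C-32 never forms.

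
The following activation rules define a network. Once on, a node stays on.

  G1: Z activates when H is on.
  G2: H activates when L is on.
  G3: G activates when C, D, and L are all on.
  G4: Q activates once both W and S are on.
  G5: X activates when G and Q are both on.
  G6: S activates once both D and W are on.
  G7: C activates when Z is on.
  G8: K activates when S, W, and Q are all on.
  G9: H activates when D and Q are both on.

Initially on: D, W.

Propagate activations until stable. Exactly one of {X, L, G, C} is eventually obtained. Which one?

G6: D and W on → S on.
W and S are on, so Q activates (G4).
D and Q are on, so H activates (G9).
H is on, so Z activates (G1).
G7: Z on → C on.
G would need C, D, and L (G3), but L never turns on. X would need G and Q (G5), but G never turns on. No rule produces L, and it is not given.

C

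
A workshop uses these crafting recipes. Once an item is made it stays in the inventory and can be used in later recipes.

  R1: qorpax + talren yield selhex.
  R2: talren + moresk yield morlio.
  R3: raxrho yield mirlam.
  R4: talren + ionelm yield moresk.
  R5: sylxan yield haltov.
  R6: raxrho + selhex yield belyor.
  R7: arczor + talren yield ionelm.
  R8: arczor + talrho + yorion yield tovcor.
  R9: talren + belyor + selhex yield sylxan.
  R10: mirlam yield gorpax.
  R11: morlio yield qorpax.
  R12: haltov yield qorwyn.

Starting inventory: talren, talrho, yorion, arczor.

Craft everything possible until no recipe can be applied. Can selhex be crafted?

arczor + talren → ionelm (R7).
talren + ionelm → moresk (R4).
talren + moresk → morlio (R2).
morlio → qorpax (R11).
Using R1, qorpax and talren make selhex.

Yes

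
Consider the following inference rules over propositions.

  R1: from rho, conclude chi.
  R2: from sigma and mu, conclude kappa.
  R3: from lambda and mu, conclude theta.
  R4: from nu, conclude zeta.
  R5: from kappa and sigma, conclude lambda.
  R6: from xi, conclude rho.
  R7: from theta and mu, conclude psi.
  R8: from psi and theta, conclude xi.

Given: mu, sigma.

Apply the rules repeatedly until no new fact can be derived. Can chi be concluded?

Yes

From sigma and mu, R2 gives kappa.
From kappa and sigma, R5 gives lambda.
lambda and mu hold, so theta follows (R3).
From theta and mu, R7 gives psi.
psi and theta hold, so xi follows (R8).
From xi, R6 gives rho.
rho holds, so chi follows (R1).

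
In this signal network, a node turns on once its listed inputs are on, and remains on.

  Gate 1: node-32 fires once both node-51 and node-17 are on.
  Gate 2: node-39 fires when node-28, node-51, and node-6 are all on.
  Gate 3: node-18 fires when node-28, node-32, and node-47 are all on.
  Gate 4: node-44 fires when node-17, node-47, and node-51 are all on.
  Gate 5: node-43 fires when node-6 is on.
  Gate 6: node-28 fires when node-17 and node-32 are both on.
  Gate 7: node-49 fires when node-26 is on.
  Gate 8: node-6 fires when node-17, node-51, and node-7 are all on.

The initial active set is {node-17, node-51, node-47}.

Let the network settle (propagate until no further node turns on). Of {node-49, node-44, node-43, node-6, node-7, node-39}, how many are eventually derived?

1

Gate 4: node-17, node-47, and node-51 on → node-44 on.
node-49 would need node-26 (Gate 7), but node-26 never turns on.
node-44: reached.
node-43 would need node-6 (Gate 5), but node-6 never turns on.
node-6 would need node-17, node-51, and node-7 (Gate 8), but node-7 never turns on.
No rule produces node-7, and it is not given.
node-39 would need node-28, node-51, and node-6 (Gate 2), but node-6 never turns on.
Reached: node-44 — 1 of the 6.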